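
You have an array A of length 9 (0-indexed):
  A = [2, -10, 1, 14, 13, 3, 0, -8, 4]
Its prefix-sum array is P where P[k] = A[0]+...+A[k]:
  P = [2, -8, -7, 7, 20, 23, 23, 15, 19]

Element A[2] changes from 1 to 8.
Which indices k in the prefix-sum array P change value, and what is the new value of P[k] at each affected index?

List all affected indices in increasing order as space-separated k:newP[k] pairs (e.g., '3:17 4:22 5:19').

P[k] = A[0] + ... + A[k]
P[k] includes A[2] iff k >= 2
Affected indices: 2, 3, ..., 8; delta = 7
  P[2]: -7 + 7 = 0
  P[3]: 7 + 7 = 14
  P[4]: 20 + 7 = 27
  P[5]: 23 + 7 = 30
  P[6]: 23 + 7 = 30
  P[7]: 15 + 7 = 22
  P[8]: 19 + 7 = 26

Answer: 2:0 3:14 4:27 5:30 6:30 7:22 8:26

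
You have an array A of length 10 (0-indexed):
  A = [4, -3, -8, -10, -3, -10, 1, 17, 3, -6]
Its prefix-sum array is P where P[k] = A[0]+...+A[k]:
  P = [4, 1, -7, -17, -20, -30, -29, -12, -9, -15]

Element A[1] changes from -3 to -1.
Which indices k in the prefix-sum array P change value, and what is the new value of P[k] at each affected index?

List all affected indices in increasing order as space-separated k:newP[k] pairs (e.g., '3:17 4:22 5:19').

Answer: 1:3 2:-5 3:-15 4:-18 5:-28 6:-27 7:-10 8:-7 9:-13

Derivation:
P[k] = A[0] + ... + A[k]
P[k] includes A[1] iff k >= 1
Affected indices: 1, 2, ..., 9; delta = 2
  P[1]: 1 + 2 = 3
  P[2]: -7 + 2 = -5
  P[3]: -17 + 2 = -15
  P[4]: -20 + 2 = -18
  P[5]: -30 + 2 = -28
  P[6]: -29 + 2 = -27
  P[7]: -12 + 2 = -10
  P[8]: -9 + 2 = -7
  P[9]: -15 + 2 = -13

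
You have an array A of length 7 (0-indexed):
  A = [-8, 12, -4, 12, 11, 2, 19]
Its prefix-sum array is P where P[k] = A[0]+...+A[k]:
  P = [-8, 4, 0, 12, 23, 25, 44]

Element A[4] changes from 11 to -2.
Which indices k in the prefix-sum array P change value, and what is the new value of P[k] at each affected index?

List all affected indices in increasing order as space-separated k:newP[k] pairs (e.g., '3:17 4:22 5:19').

P[k] = A[0] + ... + A[k]
P[k] includes A[4] iff k >= 4
Affected indices: 4, 5, ..., 6; delta = -13
  P[4]: 23 + -13 = 10
  P[5]: 25 + -13 = 12
  P[6]: 44 + -13 = 31

Answer: 4:10 5:12 6:31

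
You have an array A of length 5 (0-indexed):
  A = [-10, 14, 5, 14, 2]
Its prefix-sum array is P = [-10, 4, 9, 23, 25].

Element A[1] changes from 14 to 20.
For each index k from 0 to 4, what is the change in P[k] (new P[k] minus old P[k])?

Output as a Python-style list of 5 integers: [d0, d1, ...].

Element change: A[1] 14 -> 20, delta = 6
For k < 1: P[k] unchanged, delta_P[k] = 0
For k >= 1: P[k] shifts by exactly 6
Delta array: [0, 6, 6, 6, 6]

Answer: [0, 6, 6, 6, 6]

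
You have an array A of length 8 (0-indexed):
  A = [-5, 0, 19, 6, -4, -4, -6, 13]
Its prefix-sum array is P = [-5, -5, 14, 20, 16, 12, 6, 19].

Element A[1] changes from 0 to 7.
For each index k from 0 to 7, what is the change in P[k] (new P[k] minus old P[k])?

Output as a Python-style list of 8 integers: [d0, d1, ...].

Answer: [0, 7, 7, 7, 7, 7, 7, 7]

Derivation:
Element change: A[1] 0 -> 7, delta = 7
For k < 1: P[k] unchanged, delta_P[k] = 0
For k >= 1: P[k] shifts by exactly 7
Delta array: [0, 7, 7, 7, 7, 7, 7, 7]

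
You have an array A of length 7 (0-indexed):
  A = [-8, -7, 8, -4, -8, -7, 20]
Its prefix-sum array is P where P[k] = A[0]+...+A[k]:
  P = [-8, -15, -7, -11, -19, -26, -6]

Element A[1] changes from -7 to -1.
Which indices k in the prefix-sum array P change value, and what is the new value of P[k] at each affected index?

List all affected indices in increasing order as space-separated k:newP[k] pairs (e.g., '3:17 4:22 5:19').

Answer: 1:-9 2:-1 3:-5 4:-13 5:-20 6:0

Derivation:
P[k] = A[0] + ... + A[k]
P[k] includes A[1] iff k >= 1
Affected indices: 1, 2, ..., 6; delta = 6
  P[1]: -15 + 6 = -9
  P[2]: -7 + 6 = -1
  P[3]: -11 + 6 = -5
  P[4]: -19 + 6 = -13
  P[5]: -26 + 6 = -20
  P[6]: -6 + 6 = 0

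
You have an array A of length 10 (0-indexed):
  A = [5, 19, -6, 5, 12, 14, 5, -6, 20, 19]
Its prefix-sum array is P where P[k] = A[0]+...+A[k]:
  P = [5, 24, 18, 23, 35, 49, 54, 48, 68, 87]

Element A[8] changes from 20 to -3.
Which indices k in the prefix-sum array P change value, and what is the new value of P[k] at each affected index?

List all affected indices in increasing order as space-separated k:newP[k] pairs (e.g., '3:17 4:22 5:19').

Answer: 8:45 9:64

Derivation:
P[k] = A[0] + ... + A[k]
P[k] includes A[8] iff k >= 8
Affected indices: 8, 9, ..., 9; delta = -23
  P[8]: 68 + -23 = 45
  P[9]: 87 + -23 = 64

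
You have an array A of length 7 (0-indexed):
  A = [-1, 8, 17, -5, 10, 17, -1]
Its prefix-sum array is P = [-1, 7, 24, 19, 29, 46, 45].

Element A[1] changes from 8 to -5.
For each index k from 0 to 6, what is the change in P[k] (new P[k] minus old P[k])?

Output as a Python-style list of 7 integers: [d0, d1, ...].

Answer: [0, -13, -13, -13, -13, -13, -13]

Derivation:
Element change: A[1] 8 -> -5, delta = -13
For k < 1: P[k] unchanged, delta_P[k] = 0
For k >= 1: P[k] shifts by exactly -13
Delta array: [0, -13, -13, -13, -13, -13, -13]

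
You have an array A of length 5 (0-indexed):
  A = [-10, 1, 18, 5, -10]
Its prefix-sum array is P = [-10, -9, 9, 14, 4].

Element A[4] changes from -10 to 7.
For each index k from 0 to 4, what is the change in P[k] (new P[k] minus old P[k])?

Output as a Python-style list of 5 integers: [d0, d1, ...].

Answer: [0, 0, 0, 0, 17]

Derivation:
Element change: A[4] -10 -> 7, delta = 17
For k < 4: P[k] unchanged, delta_P[k] = 0
For k >= 4: P[k] shifts by exactly 17
Delta array: [0, 0, 0, 0, 17]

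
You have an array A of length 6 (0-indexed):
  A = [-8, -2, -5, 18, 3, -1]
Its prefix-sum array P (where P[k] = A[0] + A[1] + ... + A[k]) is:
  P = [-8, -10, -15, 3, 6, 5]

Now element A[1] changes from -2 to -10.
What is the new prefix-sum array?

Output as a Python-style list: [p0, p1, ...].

Answer: [-8, -18, -23, -5, -2, -3]

Derivation:
Change: A[1] -2 -> -10, delta = -8
P[k] for k < 1: unchanged (A[1] not included)
P[k] for k >= 1: shift by delta = -8
  P[0] = -8 + 0 = -8
  P[1] = -10 + -8 = -18
  P[2] = -15 + -8 = -23
  P[3] = 3 + -8 = -5
  P[4] = 6 + -8 = -2
  P[5] = 5 + -8 = -3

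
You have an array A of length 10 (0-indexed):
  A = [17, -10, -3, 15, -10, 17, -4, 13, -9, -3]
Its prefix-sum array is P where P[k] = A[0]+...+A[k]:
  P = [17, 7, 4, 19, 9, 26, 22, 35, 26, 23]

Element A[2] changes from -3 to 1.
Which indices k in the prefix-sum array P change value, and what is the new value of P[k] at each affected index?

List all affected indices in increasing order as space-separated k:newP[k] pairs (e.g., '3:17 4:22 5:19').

P[k] = A[0] + ... + A[k]
P[k] includes A[2] iff k >= 2
Affected indices: 2, 3, ..., 9; delta = 4
  P[2]: 4 + 4 = 8
  P[3]: 19 + 4 = 23
  P[4]: 9 + 4 = 13
  P[5]: 26 + 4 = 30
  P[6]: 22 + 4 = 26
  P[7]: 35 + 4 = 39
  P[8]: 26 + 4 = 30
  P[9]: 23 + 4 = 27

Answer: 2:8 3:23 4:13 5:30 6:26 7:39 8:30 9:27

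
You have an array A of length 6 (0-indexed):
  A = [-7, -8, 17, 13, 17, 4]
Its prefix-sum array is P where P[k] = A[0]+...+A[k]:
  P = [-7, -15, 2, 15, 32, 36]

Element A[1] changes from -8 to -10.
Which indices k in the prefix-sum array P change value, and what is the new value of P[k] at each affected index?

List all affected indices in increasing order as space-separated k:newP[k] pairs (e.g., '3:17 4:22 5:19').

P[k] = A[0] + ... + A[k]
P[k] includes A[1] iff k >= 1
Affected indices: 1, 2, ..., 5; delta = -2
  P[1]: -15 + -2 = -17
  P[2]: 2 + -2 = 0
  P[3]: 15 + -2 = 13
  P[4]: 32 + -2 = 30
  P[5]: 36 + -2 = 34

Answer: 1:-17 2:0 3:13 4:30 5:34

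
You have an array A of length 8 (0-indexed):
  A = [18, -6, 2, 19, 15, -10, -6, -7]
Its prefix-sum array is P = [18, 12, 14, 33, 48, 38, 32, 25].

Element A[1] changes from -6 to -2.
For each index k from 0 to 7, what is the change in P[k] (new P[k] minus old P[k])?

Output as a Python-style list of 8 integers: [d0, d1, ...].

Element change: A[1] -6 -> -2, delta = 4
For k < 1: P[k] unchanged, delta_P[k] = 0
For k >= 1: P[k] shifts by exactly 4
Delta array: [0, 4, 4, 4, 4, 4, 4, 4]

Answer: [0, 4, 4, 4, 4, 4, 4, 4]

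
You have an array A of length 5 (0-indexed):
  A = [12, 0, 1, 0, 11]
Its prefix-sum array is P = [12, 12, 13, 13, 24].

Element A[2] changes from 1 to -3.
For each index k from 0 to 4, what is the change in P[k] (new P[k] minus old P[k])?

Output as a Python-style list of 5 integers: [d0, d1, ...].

Answer: [0, 0, -4, -4, -4]

Derivation:
Element change: A[2] 1 -> -3, delta = -4
For k < 2: P[k] unchanged, delta_P[k] = 0
For k >= 2: P[k] shifts by exactly -4
Delta array: [0, 0, -4, -4, -4]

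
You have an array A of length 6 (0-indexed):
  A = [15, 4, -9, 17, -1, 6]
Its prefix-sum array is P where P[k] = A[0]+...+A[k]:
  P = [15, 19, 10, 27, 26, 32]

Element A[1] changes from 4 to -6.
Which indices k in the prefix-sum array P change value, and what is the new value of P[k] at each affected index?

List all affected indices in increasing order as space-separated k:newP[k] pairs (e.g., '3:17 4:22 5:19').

Answer: 1:9 2:0 3:17 4:16 5:22

Derivation:
P[k] = A[0] + ... + A[k]
P[k] includes A[1] iff k >= 1
Affected indices: 1, 2, ..., 5; delta = -10
  P[1]: 19 + -10 = 9
  P[2]: 10 + -10 = 0
  P[3]: 27 + -10 = 17
  P[4]: 26 + -10 = 16
  P[5]: 32 + -10 = 22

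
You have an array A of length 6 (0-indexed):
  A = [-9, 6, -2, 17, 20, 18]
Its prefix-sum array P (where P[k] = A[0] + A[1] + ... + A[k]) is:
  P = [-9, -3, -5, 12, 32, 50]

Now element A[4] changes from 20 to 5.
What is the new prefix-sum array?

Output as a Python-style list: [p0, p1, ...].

Answer: [-9, -3, -5, 12, 17, 35]

Derivation:
Change: A[4] 20 -> 5, delta = -15
P[k] for k < 4: unchanged (A[4] not included)
P[k] for k >= 4: shift by delta = -15
  P[0] = -9 + 0 = -9
  P[1] = -3 + 0 = -3
  P[2] = -5 + 0 = -5
  P[3] = 12 + 0 = 12
  P[4] = 32 + -15 = 17
  P[5] = 50 + -15 = 35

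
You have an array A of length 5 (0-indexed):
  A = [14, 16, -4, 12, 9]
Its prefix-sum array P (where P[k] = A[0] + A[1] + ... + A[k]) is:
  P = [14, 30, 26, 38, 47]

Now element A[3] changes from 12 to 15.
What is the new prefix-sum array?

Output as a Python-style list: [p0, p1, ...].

Answer: [14, 30, 26, 41, 50]

Derivation:
Change: A[3] 12 -> 15, delta = 3
P[k] for k < 3: unchanged (A[3] not included)
P[k] for k >= 3: shift by delta = 3
  P[0] = 14 + 0 = 14
  P[1] = 30 + 0 = 30
  P[2] = 26 + 0 = 26
  P[3] = 38 + 3 = 41
  P[4] = 47 + 3 = 50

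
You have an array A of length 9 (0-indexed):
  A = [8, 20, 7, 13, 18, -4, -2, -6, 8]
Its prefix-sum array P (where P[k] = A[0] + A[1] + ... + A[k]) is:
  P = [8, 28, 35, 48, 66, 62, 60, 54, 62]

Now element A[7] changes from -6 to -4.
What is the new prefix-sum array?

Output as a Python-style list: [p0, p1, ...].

Change: A[7] -6 -> -4, delta = 2
P[k] for k < 7: unchanged (A[7] not included)
P[k] for k >= 7: shift by delta = 2
  P[0] = 8 + 0 = 8
  P[1] = 28 + 0 = 28
  P[2] = 35 + 0 = 35
  P[3] = 48 + 0 = 48
  P[4] = 66 + 0 = 66
  P[5] = 62 + 0 = 62
  P[6] = 60 + 0 = 60
  P[7] = 54 + 2 = 56
  P[8] = 62 + 2 = 64

Answer: [8, 28, 35, 48, 66, 62, 60, 56, 64]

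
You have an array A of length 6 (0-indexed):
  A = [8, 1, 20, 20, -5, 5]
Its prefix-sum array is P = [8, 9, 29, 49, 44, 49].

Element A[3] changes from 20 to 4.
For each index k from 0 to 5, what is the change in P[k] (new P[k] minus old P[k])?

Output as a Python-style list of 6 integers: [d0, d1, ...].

Answer: [0, 0, 0, -16, -16, -16]

Derivation:
Element change: A[3] 20 -> 4, delta = -16
For k < 3: P[k] unchanged, delta_P[k] = 0
For k >= 3: P[k] shifts by exactly -16
Delta array: [0, 0, 0, -16, -16, -16]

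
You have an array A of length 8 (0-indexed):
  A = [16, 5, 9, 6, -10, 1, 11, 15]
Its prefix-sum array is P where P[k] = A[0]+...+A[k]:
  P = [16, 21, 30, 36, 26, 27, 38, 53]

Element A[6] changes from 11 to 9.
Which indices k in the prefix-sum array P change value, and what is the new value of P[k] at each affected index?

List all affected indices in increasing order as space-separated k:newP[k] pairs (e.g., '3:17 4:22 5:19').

P[k] = A[0] + ... + A[k]
P[k] includes A[6] iff k >= 6
Affected indices: 6, 7, ..., 7; delta = -2
  P[6]: 38 + -2 = 36
  P[7]: 53 + -2 = 51

Answer: 6:36 7:51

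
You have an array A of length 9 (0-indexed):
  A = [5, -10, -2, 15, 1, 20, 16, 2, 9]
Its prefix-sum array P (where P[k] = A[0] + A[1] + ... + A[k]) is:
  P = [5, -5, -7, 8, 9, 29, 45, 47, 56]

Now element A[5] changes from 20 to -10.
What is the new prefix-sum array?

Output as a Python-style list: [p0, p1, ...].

Change: A[5] 20 -> -10, delta = -30
P[k] for k < 5: unchanged (A[5] not included)
P[k] for k >= 5: shift by delta = -30
  P[0] = 5 + 0 = 5
  P[1] = -5 + 0 = -5
  P[2] = -7 + 0 = -7
  P[3] = 8 + 0 = 8
  P[4] = 9 + 0 = 9
  P[5] = 29 + -30 = -1
  P[6] = 45 + -30 = 15
  P[7] = 47 + -30 = 17
  P[8] = 56 + -30 = 26

Answer: [5, -5, -7, 8, 9, -1, 15, 17, 26]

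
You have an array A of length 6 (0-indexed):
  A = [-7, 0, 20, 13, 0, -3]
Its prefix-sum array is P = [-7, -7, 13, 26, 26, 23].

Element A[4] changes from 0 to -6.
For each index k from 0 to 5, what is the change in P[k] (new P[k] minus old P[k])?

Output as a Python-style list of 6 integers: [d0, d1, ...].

Element change: A[4] 0 -> -6, delta = -6
For k < 4: P[k] unchanged, delta_P[k] = 0
For k >= 4: P[k] shifts by exactly -6
Delta array: [0, 0, 0, 0, -6, -6]

Answer: [0, 0, 0, 0, -6, -6]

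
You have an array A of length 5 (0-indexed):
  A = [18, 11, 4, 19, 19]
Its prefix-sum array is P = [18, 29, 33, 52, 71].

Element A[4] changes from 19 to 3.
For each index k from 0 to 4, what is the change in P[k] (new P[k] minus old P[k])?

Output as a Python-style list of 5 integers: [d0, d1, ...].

Answer: [0, 0, 0, 0, -16]

Derivation:
Element change: A[4] 19 -> 3, delta = -16
For k < 4: P[k] unchanged, delta_P[k] = 0
For k >= 4: P[k] shifts by exactly -16
Delta array: [0, 0, 0, 0, -16]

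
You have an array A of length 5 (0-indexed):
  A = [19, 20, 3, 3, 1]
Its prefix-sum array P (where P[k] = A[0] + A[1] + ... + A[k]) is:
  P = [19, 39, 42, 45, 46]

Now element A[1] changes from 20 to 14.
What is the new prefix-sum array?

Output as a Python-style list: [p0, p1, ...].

Answer: [19, 33, 36, 39, 40]

Derivation:
Change: A[1] 20 -> 14, delta = -6
P[k] for k < 1: unchanged (A[1] not included)
P[k] for k >= 1: shift by delta = -6
  P[0] = 19 + 0 = 19
  P[1] = 39 + -6 = 33
  P[2] = 42 + -6 = 36
  P[3] = 45 + -6 = 39
  P[4] = 46 + -6 = 40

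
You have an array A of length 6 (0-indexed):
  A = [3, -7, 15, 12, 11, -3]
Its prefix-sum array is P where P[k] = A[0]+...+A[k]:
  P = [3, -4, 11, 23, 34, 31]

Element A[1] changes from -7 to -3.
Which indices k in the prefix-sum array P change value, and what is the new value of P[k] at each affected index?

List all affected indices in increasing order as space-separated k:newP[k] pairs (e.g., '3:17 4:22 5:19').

Answer: 1:0 2:15 3:27 4:38 5:35

Derivation:
P[k] = A[0] + ... + A[k]
P[k] includes A[1] iff k >= 1
Affected indices: 1, 2, ..., 5; delta = 4
  P[1]: -4 + 4 = 0
  P[2]: 11 + 4 = 15
  P[3]: 23 + 4 = 27
  P[4]: 34 + 4 = 38
  P[5]: 31 + 4 = 35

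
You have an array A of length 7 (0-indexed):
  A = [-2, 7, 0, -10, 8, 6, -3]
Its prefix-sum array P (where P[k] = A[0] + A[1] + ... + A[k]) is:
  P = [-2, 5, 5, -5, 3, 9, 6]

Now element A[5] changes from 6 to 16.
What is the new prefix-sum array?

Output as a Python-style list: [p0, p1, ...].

Answer: [-2, 5, 5, -5, 3, 19, 16]

Derivation:
Change: A[5] 6 -> 16, delta = 10
P[k] for k < 5: unchanged (A[5] not included)
P[k] for k >= 5: shift by delta = 10
  P[0] = -2 + 0 = -2
  P[1] = 5 + 0 = 5
  P[2] = 5 + 0 = 5
  P[3] = -5 + 0 = -5
  P[4] = 3 + 0 = 3
  P[5] = 9 + 10 = 19
  P[6] = 6 + 10 = 16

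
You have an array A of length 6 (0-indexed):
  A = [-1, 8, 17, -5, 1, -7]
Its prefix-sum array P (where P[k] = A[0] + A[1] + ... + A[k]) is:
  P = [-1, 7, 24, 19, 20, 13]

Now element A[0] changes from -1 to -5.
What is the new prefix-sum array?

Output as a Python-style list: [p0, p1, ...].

Change: A[0] -1 -> -5, delta = -4
P[k] for k < 0: unchanged (A[0] not included)
P[k] for k >= 0: shift by delta = -4
  P[0] = -1 + -4 = -5
  P[1] = 7 + -4 = 3
  P[2] = 24 + -4 = 20
  P[3] = 19 + -4 = 15
  P[4] = 20 + -4 = 16
  P[5] = 13 + -4 = 9

Answer: [-5, 3, 20, 15, 16, 9]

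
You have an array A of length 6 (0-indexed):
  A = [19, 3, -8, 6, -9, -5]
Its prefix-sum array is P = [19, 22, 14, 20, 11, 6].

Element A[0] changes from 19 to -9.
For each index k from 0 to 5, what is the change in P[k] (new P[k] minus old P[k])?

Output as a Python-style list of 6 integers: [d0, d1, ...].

Answer: [-28, -28, -28, -28, -28, -28]

Derivation:
Element change: A[0] 19 -> -9, delta = -28
For k < 0: P[k] unchanged, delta_P[k] = 0
For k >= 0: P[k] shifts by exactly -28
Delta array: [-28, -28, -28, -28, -28, -28]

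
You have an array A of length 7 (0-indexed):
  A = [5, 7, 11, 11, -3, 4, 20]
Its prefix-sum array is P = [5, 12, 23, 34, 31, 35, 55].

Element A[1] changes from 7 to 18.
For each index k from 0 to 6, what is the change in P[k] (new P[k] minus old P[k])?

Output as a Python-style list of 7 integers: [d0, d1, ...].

Element change: A[1] 7 -> 18, delta = 11
For k < 1: P[k] unchanged, delta_P[k] = 0
For k >= 1: P[k] shifts by exactly 11
Delta array: [0, 11, 11, 11, 11, 11, 11]

Answer: [0, 11, 11, 11, 11, 11, 11]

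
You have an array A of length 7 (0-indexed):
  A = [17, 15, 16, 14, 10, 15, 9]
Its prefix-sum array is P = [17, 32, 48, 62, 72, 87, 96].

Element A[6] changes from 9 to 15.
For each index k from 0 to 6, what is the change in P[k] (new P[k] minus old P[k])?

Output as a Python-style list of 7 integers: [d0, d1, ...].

Element change: A[6] 9 -> 15, delta = 6
For k < 6: P[k] unchanged, delta_P[k] = 0
For k >= 6: P[k] shifts by exactly 6
Delta array: [0, 0, 0, 0, 0, 0, 6]

Answer: [0, 0, 0, 0, 0, 0, 6]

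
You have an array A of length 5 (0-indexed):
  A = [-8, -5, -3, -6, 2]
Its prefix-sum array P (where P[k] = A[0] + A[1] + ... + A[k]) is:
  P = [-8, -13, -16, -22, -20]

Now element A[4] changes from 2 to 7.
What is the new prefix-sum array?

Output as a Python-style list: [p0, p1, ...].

Change: A[4] 2 -> 7, delta = 5
P[k] for k < 4: unchanged (A[4] not included)
P[k] for k >= 4: shift by delta = 5
  P[0] = -8 + 0 = -8
  P[1] = -13 + 0 = -13
  P[2] = -16 + 0 = -16
  P[3] = -22 + 0 = -22
  P[4] = -20 + 5 = -15

Answer: [-8, -13, -16, -22, -15]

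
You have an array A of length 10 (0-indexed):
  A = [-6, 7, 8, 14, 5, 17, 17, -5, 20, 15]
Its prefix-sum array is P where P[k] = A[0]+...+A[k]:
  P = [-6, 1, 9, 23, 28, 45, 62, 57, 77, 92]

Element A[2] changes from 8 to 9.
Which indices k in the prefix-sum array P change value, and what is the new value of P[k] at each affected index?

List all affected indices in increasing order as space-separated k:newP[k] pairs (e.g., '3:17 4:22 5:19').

Answer: 2:10 3:24 4:29 5:46 6:63 7:58 8:78 9:93

Derivation:
P[k] = A[0] + ... + A[k]
P[k] includes A[2] iff k >= 2
Affected indices: 2, 3, ..., 9; delta = 1
  P[2]: 9 + 1 = 10
  P[3]: 23 + 1 = 24
  P[4]: 28 + 1 = 29
  P[5]: 45 + 1 = 46
  P[6]: 62 + 1 = 63
  P[7]: 57 + 1 = 58
  P[8]: 77 + 1 = 78
  P[9]: 92 + 1 = 93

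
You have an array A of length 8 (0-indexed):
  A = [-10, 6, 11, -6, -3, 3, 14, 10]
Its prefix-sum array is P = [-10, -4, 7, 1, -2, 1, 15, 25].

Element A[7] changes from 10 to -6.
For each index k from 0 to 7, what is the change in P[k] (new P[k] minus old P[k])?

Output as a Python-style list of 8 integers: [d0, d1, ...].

Element change: A[7] 10 -> -6, delta = -16
For k < 7: P[k] unchanged, delta_P[k] = 0
For k >= 7: P[k] shifts by exactly -16
Delta array: [0, 0, 0, 0, 0, 0, 0, -16]

Answer: [0, 0, 0, 0, 0, 0, 0, -16]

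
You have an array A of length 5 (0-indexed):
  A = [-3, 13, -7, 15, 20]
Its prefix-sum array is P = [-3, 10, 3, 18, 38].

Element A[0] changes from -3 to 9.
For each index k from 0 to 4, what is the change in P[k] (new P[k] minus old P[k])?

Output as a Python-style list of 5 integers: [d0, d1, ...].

Element change: A[0] -3 -> 9, delta = 12
For k < 0: P[k] unchanged, delta_P[k] = 0
For k >= 0: P[k] shifts by exactly 12
Delta array: [12, 12, 12, 12, 12]

Answer: [12, 12, 12, 12, 12]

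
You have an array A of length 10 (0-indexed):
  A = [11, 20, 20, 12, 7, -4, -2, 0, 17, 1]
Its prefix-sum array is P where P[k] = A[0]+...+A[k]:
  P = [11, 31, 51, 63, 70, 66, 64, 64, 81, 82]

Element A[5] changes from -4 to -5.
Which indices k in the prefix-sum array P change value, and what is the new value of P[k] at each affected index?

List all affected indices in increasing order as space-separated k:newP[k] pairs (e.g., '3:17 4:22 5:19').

P[k] = A[0] + ... + A[k]
P[k] includes A[5] iff k >= 5
Affected indices: 5, 6, ..., 9; delta = -1
  P[5]: 66 + -1 = 65
  P[6]: 64 + -1 = 63
  P[7]: 64 + -1 = 63
  P[8]: 81 + -1 = 80
  P[9]: 82 + -1 = 81

Answer: 5:65 6:63 7:63 8:80 9:81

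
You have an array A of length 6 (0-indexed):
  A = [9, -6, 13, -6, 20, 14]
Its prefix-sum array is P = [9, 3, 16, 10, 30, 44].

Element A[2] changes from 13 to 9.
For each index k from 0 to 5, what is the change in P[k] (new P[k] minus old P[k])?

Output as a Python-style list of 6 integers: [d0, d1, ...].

Answer: [0, 0, -4, -4, -4, -4]

Derivation:
Element change: A[2] 13 -> 9, delta = -4
For k < 2: P[k] unchanged, delta_P[k] = 0
For k >= 2: P[k] shifts by exactly -4
Delta array: [0, 0, -4, -4, -4, -4]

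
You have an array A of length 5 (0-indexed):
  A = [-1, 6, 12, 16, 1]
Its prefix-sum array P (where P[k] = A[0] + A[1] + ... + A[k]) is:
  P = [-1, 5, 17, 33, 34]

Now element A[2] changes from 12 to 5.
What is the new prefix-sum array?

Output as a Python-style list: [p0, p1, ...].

Answer: [-1, 5, 10, 26, 27]

Derivation:
Change: A[2] 12 -> 5, delta = -7
P[k] for k < 2: unchanged (A[2] not included)
P[k] for k >= 2: shift by delta = -7
  P[0] = -1 + 0 = -1
  P[1] = 5 + 0 = 5
  P[2] = 17 + -7 = 10
  P[3] = 33 + -7 = 26
  P[4] = 34 + -7 = 27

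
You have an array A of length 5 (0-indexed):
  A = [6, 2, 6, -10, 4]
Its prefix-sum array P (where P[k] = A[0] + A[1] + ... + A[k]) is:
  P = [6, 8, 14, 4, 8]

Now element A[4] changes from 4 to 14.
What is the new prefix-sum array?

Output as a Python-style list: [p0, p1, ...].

Change: A[4] 4 -> 14, delta = 10
P[k] for k < 4: unchanged (A[4] not included)
P[k] for k >= 4: shift by delta = 10
  P[0] = 6 + 0 = 6
  P[1] = 8 + 0 = 8
  P[2] = 14 + 0 = 14
  P[3] = 4 + 0 = 4
  P[4] = 8 + 10 = 18

Answer: [6, 8, 14, 4, 18]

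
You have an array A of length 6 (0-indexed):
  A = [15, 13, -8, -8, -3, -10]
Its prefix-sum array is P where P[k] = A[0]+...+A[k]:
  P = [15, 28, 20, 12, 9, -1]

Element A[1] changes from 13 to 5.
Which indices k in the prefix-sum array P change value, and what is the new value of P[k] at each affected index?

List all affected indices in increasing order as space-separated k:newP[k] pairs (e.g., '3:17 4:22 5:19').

Answer: 1:20 2:12 3:4 4:1 5:-9

Derivation:
P[k] = A[0] + ... + A[k]
P[k] includes A[1] iff k >= 1
Affected indices: 1, 2, ..., 5; delta = -8
  P[1]: 28 + -8 = 20
  P[2]: 20 + -8 = 12
  P[3]: 12 + -8 = 4
  P[4]: 9 + -8 = 1
  P[5]: -1 + -8 = -9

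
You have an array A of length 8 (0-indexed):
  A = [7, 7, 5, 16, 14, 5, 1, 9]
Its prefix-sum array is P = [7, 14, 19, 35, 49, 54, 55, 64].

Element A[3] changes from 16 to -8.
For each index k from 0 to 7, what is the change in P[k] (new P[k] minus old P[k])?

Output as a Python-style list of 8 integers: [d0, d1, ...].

Answer: [0, 0, 0, -24, -24, -24, -24, -24]

Derivation:
Element change: A[3] 16 -> -8, delta = -24
For k < 3: P[k] unchanged, delta_P[k] = 0
For k >= 3: P[k] shifts by exactly -24
Delta array: [0, 0, 0, -24, -24, -24, -24, -24]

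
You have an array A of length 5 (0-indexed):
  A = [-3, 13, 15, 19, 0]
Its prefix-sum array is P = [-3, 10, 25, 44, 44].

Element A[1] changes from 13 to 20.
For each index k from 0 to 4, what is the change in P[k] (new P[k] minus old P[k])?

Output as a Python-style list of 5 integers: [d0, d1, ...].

Answer: [0, 7, 7, 7, 7]

Derivation:
Element change: A[1] 13 -> 20, delta = 7
For k < 1: P[k] unchanged, delta_P[k] = 0
For k >= 1: P[k] shifts by exactly 7
Delta array: [0, 7, 7, 7, 7]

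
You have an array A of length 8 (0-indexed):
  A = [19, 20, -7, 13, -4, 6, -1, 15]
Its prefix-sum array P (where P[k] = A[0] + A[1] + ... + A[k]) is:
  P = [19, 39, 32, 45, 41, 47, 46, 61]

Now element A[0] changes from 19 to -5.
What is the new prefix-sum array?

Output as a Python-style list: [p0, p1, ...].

Answer: [-5, 15, 8, 21, 17, 23, 22, 37]

Derivation:
Change: A[0] 19 -> -5, delta = -24
P[k] for k < 0: unchanged (A[0] not included)
P[k] for k >= 0: shift by delta = -24
  P[0] = 19 + -24 = -5
  P[1] = 39 + -24 = 15
  P[2] = 32 + -24 = 8
  P[3] = 45 + -24 = 21
  P[4] = 41 + -24 = 17
  P[5] = 47 + -24 = 23
  P[6] = 46 + -24 = 22
  P[7] = 61 + -24 = 37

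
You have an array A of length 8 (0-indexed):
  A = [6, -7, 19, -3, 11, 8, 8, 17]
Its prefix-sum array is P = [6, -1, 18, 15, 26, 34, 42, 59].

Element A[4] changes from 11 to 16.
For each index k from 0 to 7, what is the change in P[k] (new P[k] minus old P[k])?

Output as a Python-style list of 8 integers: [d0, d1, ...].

Answer: [0, 0, 0, 0, 5, 5, 5, 5]

Derivation:
Element change: A[4] 11 -> 16, delta = 5
For k < 4: P[k] unchanged, delta_P[k] = 0
For k >= 4: P[k] shifts by exactly 5
Delta array: [0, 0, 0, 0, 5, 5, 5, 5]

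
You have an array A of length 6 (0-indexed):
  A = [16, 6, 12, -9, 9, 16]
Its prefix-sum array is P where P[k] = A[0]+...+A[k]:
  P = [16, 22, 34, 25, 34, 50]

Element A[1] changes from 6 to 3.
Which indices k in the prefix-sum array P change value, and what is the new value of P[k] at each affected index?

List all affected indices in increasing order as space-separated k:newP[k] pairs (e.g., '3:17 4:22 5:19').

P[k] = A[0] + ... + A[k]
P[k] includes A[1] iff k >= 1
Affected indices: 1, 2, ..., 5; delta = -3
  P[1]: 22 + -3 = 19
  P[2]: 34 + -3 = 31
  P[3]: 25 + -3 = 22
  P[4]: 34 + -3 = 31
  P[5]: 50 + -3 = 47

Answer: 1:19 2:31 3:22 4:31 5:47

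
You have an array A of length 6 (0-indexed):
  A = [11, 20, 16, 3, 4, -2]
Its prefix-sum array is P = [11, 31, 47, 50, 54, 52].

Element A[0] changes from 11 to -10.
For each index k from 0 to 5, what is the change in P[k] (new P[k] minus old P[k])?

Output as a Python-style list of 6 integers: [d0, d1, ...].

Element change: A[0] 11 -> -10, delta = -21
For k < 0: P[k] unchanged, delta_P[k] = 0
For k >= 0: P[k] shifts by exactly -21
Delta array: [-21, -21, -21, -21, -21, -21]

Answer: [-21, -21, -21, -21, -21, -21]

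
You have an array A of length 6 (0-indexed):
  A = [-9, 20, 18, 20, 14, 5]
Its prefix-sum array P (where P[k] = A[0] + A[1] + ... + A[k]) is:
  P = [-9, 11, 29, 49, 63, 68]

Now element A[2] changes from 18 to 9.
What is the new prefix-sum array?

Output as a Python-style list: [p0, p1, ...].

Answer: [-9, 11, 20, 40, 54, 59]

Derivation:
Change: A[2] 18 -> 9, delta = -9
P[k] for k < 2: unchanged (A[2] not included)
P[k] for k >= 2: shift by delta = -9
  P[0] = -9 + 0 = -9
  P[1] = 11 + 0 = 11
  P[2] = 29 + -9 = 20
  P[3] = 49 + -9 = 40
  P[4] = 63 + -9 = 54
  P[5] = 68 + -9 = 59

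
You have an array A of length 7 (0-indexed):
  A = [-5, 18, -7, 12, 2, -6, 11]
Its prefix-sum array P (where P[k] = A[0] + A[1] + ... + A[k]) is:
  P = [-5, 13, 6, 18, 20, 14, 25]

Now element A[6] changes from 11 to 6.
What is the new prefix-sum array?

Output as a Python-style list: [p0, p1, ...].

Change: A[6] 11 -> 6, delta = -5
P[k] for k < 6: unchanged (A[6] not included)
P[k] for k >= 6: shift by delta = -5
  P[0] = -5 + 0 = -5
  P[1] = 13 + 0 = 13
  P[2] = 6 + 0 = 6
  P[3] = 18 + 0 = 18
  P[4] = 20 + 0 = 20
  P[5] = 14 + 0 = 14
  P[6] = 25 + -5 = 20

Answer: [-5, 13, 6, 18, 20, 14, 20]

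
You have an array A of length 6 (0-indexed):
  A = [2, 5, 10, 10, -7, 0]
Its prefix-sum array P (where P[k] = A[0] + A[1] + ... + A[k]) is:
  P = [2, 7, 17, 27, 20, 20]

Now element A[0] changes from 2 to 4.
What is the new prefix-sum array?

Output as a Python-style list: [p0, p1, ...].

Answer: [4, 9, 19, 29, 22, 22]

Derivation:
Change: A[0] 2 -> 4, delta = 2
P[k] for k < 0: unchanged (A[0] not included)
P[k] for k >= 0: shift by delta = 2
  P[0] = 2 + 2 = 4
  P[1] = 7 + 2 = 9
  P[2] = 17 + 2 = 19
  P[3] = 27 + 2 = 29
  P[4] = 20 + 2 = 22
  P[5] = 20 + 2 = 22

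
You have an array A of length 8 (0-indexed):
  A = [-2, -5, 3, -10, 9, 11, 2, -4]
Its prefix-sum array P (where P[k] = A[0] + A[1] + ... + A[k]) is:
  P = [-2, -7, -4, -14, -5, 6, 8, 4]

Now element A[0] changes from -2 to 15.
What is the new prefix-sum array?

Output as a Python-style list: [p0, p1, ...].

Change: A[0] -2 -> 15, delta = 17
P[k] for k < 0: unchanged (A[0] not included)
P[k] for k >= 0: shift by delta = 17
  P[0] = -2 + 17 = 15
  P[1] = -7 + 17 = 10
  P[2] = -4 + 17 = 13
  P[3] = -14 + 17 = 3
  P[4] = -5 + 17 = 12
  P[5] = 6 + 17 = 23
  P[6] = 8 + 17 = 25
  P[7] = 4 + 17 = 21

Answer: [15, 10, 13, 3, 12, 23, 25, 21]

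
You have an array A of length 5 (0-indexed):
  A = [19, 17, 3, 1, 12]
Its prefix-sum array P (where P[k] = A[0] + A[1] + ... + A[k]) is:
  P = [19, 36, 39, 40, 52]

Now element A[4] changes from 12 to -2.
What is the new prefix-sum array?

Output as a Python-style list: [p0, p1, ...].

Answer: [19, 36, 39, 40, 38]

Derivation:
Change: A[4] 12 -> -2, delta = -14
P[k] for k < 4: unchanged (A[4] not included)
P[k] for k >= 4: shift by delta = -14
  P[0] = 19 + 0 = 19
  P[1] = 36 + 0 = 36
  P[2] = 39 + 0 = 39
  P[3] = 40 + 0 = 40
  P[4] = 52 + -14 = 38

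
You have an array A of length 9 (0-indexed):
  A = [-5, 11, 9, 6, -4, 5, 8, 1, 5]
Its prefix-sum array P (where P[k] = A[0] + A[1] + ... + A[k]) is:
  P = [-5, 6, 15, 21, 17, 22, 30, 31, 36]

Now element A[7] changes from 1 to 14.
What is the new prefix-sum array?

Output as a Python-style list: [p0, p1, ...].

Change: A[7] 1 -> 14, delta = 13
P[k] for k < 7: unchanged (A[7] not included)
P[k] for k >= 7: shift by delta = 13
  P[0] = -5 + 0 = -5
  P[1] = 6 + 0 = 6
  P[2] = 15 + 0 = 15
  P[3] = 21 + 0 = 21
  P[4] = 17 + 0 = 17
  P[5] = 22 + 0 = 22
  P[6] = 30 + 0 = 30
  P[7] = 31 + 13 = 44
  P[8] = 36 + 13 = 49

Answer: [-5, 6, 15, 21, 17, 22, 30, 44, 49]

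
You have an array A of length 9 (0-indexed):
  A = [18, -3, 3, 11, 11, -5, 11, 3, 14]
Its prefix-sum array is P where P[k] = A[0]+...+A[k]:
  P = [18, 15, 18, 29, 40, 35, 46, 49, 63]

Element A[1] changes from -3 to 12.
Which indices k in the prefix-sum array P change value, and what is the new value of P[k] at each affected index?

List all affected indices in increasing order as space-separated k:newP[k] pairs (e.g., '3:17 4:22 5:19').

P[k] = A[0] + ... + A[k]
P[k] includes A[1] iff k >= 1
Affected indices: 1, 2, ..., 8; delta = 15
  P[1]: 15 + 15 = 30
  P[2]: 18 + 15 = 33
  P[3]: 29 + 15 = 44
  P[4]: 40 + 15 = 55
  P[5]: 35 + 15 = 50
  P[6]: 46 + 15 = 61
  P[7]: 49 + 15 = 64
  P[8]: 63 + 15 = 78

Answer: 1:30 2:33 3:44 4:55 5:50 6:61 7:64 8:78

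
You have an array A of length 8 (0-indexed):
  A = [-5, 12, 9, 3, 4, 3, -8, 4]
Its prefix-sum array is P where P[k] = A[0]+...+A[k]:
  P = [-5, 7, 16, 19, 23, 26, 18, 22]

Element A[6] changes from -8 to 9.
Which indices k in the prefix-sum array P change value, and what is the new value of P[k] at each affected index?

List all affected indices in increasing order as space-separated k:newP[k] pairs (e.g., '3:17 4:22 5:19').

P[k] = A[0] + ... + A[k]
P[k] includes A[6] iff k >= 6
Affected indices: 6, 7, ..., 7; delta = 17
  P[6]: 18 + 17 = 35
  P[7]: 22 + 17 = 39

Answer: 6:35 7:39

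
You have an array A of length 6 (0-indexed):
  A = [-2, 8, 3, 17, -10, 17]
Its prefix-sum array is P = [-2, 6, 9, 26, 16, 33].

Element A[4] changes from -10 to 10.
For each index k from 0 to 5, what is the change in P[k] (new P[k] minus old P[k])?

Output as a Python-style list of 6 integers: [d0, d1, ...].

Answer: [0, 0, 0, 0, 20, 20]

Derivation:
Element change: A[4] -10 -> 10, delta = 20
For k < 4: P[k] unchanged, delta_P[k] = 0
For k >= 4: P[k] shifts by exactly 20
Delta array: [0, 0, 0, 0, 20, 20]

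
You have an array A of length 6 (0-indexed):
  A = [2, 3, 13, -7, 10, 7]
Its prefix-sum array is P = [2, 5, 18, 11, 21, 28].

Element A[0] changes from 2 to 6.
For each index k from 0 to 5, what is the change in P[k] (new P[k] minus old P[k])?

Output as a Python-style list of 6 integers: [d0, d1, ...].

Answer: [4, 4, 4, 4, 4, 4]

Derivation:
Element change: A[0] 2 -> 6, delta = 4
For k < 0: P[k] unchanged, delta_P[k] = 0
For k >= 0: P[k] shifts by exactly 4
Delta array: [4, 4, 4, 4, 4, 4]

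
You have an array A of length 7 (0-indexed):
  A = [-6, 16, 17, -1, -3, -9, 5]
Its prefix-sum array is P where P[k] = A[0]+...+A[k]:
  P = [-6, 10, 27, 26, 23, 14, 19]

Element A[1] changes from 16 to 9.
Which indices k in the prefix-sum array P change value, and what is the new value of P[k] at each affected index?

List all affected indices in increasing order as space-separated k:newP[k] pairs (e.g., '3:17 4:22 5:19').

Answer: 1:3 2:20 3:19 4:16 5:7 6:12

Derivation:
P[k] = A[0] + ... + A[k]
P[k] includes A[1] iff k >= 1
Affected indices: 1, 2, ..., 6; delta = -7
  P[1]: 10 + -7 = 3
  P[2]: 27 + -7 = 20
  P[3]: 26 + -7 = 19
  P[4]: 23 + -7 = 16
  P[5]: 14 + -7 = 7
  P[6]: 19 + -7 = 12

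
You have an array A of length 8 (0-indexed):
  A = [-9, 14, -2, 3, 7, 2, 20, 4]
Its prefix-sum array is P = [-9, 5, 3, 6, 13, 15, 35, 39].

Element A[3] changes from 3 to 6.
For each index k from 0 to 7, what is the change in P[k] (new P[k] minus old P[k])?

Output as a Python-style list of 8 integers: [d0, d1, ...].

Answer: [0, 0, 0, 3, 3, 3, 3, 3]

Derivation:
Element change: A[3] 3 -> 6, delta = 3
For k < 3: P[k] unchanged, delta_P[k] = 0
For k >= 3: P[k] shifts by exactly 3
Delta array: [0, 0, 0, 3, 3, 3, 3, 3]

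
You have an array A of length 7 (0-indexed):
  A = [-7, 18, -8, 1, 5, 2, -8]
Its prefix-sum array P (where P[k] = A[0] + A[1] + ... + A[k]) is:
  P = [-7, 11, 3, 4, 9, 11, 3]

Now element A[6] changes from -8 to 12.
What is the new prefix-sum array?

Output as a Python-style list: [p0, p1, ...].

Answer: [-7, 11, 3, 4, 9, 11, 23]

Derivation:
Change: A[6] -8 -> 12, delta = 20
P[k] for k < 6: unchanged (A[6] not included)
P[k] for k >= 6: shift by delta = 20
  P[0] = -7 + 0 = -7
  P[1] = 11 + 0 = 11
  P[2] = 3 + 0 = 3
  P[3] = 4 + 0 = 4
  P[4] = 9 + 0 = 9
  P[5] = 11 + 0 = 11
  P[6] = 3 + 20 = 23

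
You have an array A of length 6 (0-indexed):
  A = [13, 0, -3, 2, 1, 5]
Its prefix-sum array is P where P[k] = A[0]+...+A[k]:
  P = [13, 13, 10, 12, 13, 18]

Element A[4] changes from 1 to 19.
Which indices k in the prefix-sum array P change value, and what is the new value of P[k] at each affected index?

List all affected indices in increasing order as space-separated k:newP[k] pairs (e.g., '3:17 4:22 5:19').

Answer: 4:31 5:36

Derivation:
P[k] = A[0] + ... + A[k]
P[k] includes A[4] iff k >= 4
Affected indices: 4, 5, ..., 5; delta = 18
  P[4]: 13 + 18 = 31
  P[5]: 18 + 18 = 36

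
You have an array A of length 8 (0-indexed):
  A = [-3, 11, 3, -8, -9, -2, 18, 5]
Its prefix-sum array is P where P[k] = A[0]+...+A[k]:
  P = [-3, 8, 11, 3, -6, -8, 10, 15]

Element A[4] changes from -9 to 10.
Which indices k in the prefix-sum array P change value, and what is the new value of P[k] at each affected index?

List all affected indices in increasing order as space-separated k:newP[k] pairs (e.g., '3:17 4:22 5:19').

Answer: 4:13 5:11 6:29 7:34

Derivation:
P[k] = A[0] + ... + A[k]
P[k] includes A[4] iff k >= 4
Affected indices: 4, 5, ..., 7; delta = 19
  P[4]: -6 + 19 = 13
  P[5]: -8 + 19 = 11
  P[6]: 10 + 19 = 29
  P[7]: 15 + 19 = 34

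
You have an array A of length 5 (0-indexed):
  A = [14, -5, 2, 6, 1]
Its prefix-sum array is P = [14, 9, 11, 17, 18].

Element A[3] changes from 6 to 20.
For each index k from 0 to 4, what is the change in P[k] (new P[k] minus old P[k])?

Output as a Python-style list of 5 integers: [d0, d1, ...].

Element change: A[3] 6 -> 20, delta = 14
For k < 3: P[k] unchanged, delta_P[k] = 0
For k >= 3: P[k] shifts by exactly 14
Delta array: [0, 0, 0, 14, 14]

Answer: [0, 0, 0, 14, 14]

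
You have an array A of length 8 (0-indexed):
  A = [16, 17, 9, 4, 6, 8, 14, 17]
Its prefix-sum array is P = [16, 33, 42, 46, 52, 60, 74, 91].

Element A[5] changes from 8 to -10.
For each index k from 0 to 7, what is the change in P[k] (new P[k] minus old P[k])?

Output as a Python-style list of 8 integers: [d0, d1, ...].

Element change: A[5] 8 -> -10, delta = -18
For k < 5: P[k] unchanged, delta_P[k] = 0
For k >= 5: P[k] shifts by exactly -18
Delta array: [0, 0, 0, 0, 0, -18, -18, -18]

Answer: [0, 0, 0, 0, 0, -18, -18, -18]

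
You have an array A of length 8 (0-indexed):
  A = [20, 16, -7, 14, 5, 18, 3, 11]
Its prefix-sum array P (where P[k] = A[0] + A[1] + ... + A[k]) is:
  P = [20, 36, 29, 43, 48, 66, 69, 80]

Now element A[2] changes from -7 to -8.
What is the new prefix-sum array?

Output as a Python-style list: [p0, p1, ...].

Answer: [20, 36, 28, 42, 47, 65, 68, 79]

Derivation:
Change: A[2] -7 -> -8, delta = -1
P[k] for k < 2: unchanged (A[2] not included)
P[k] for k >= 2: shift by delta = -1
  P[0] = 20 + 0 = 20
  P[1] = 36 + 0 = 36
  P[2] = 29 + -1 = 28
  P[3] = 43 + -1 = 42
  P[4] = 48 + -1 = 47
  P[5] = 66 + -1 = 65
  P[6] = 69 + -1 = 68
  P[7] = 80 + -1 = 79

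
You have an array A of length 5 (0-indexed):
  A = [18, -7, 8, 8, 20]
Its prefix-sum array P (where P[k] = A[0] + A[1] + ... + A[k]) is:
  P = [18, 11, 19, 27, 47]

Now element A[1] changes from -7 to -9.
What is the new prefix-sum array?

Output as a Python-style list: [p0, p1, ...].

Change: A[1] -7 -> -9, delta = -2
P[k] for k < 1: unchanged (A[1] not included)
P[k] for k >= 1: shift by delta = -2
  P[0] = 18 + 0 = 18
  P[1] = 11 + -2 = 9
  P[2] = 19 + -2 = 17
  P[3] = 27 + -2 = 25
  P[4] = 47 + -2 = 45

Answer: [18, 9, 17, 25, 45]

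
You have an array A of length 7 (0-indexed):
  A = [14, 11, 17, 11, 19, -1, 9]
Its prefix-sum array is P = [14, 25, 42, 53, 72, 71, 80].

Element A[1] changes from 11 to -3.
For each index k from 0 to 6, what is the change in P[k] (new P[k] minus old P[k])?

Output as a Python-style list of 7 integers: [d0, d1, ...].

Element change: A[1] 11 -> -3, delta = -14
For k < 1: P[k] unchanged, delta_P[k] = 0
For k >= 1: P[k] shifts by exactly -14
Delta array: [0, -14, -14, -14, -14, -14, -14]

Answer: [0, -14, -14, -14, -14, -14, -14]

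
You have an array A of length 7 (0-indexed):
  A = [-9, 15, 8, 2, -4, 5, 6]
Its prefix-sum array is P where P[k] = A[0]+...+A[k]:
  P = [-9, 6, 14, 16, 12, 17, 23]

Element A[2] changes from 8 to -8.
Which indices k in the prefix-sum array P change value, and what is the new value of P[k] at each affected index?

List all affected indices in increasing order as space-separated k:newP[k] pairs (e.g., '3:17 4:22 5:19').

Answer: 2:-2 3:0 4:-4 5:1 6:7

Derivation:
P[k] = A[0] + ... + A[k]
P[k] includes A[2] iff k >= 2
Affected indices: 2, 3, ..., 6; delta = -16
  P[2]: 14 + -16 = -2
  P[3]: 16 + -16 = 0
  P[4]: 12 + -16 = -4
  P[5]: 17 + -16 = 1
  P[6]: 23 + -16 = 7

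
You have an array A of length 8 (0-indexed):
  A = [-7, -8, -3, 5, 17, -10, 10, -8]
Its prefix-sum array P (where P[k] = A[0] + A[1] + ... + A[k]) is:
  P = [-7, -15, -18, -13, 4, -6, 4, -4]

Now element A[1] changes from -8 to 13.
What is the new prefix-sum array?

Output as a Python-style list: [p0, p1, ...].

Answer: [-7, 6, 3, 8, 25, 15, 25, 17]

Derivation:
Change: A[1] -8 -> 13, delta = 21
P[k] for k < 1: unchanged (A[1] not included)
P[k] for k >= 1: shift by delta = 21
  P[0] = -7 + 0 = -7
  P[1] = -15 + 21 = 6
  P[2] = -18 + 21 = 3
  P[3] = -13 + 21 = 8
  P[4] = 4 + 21 = 25
  P[5] = -6 + 21 = 15
  P[6] = 4 + 21 = 25
  P[7] = -4 + 21 = 17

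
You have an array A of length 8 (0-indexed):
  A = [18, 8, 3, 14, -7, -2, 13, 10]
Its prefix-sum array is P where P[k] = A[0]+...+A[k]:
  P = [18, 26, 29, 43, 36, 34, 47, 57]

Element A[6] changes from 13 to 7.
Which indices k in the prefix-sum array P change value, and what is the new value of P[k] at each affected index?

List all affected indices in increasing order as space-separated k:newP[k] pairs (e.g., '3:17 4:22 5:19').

P[k] = A[0] + ... + A[k]
P[k] includes A[6] iff k >= 6
Affected indices: 6, 7, ..., 7; delta = -6
  P[6]: 47 + -6 = 41
  P[7]: 57 + -6 = 51

Answer: 6:41 7:51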